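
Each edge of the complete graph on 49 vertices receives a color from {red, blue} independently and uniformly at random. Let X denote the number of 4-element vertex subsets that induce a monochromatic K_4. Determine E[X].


Let X = Σ_S X_S over the C(49, 4) = 211876 subsets S of size 4, where X_S = 1 if the K_4 on S is monochromatic.
For a fixed S, the K_4 on S has C(4, 2) = 6 edges. P[all 6 edges red] = (1/2)^6, and likewise for blue, so P[monochromatic] = 2·(1/2)^6 = 2^{1 − 6} = 1/32.
Summing: E[X] = C(49, 4) · 2^{1 − 6} = 211876 · 1/32 = 52969/8.
Numerically: E[X] ≈ 6621.1250.

E[X] = C(49,4)·2^(1−C(4,2)) = 52969/8 ≈ 6621.1250.


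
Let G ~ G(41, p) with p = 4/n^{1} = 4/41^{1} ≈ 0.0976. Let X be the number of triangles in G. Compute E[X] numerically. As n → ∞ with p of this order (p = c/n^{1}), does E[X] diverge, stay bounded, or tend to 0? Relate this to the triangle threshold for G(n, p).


Number of potential triangles: C(41, 3) = 10660.
Each occurs with probability p³ ≈ (0.0976)³ ≈ 9.28599e-04.
By linearity: E[X] = C(41, 3)·p³ ≈ 10660 · 9.28599e-04 ≈ 9.899.
Here α = 1, so p = 4/n is exactly at the triangle threshold p ~ 1/n. Asymptotically E[X] → c³/6 = 4³/6 = 32/3 ≈ 10.667, a bounded constant. In this regime the triangle count is asymptotically Poisson(c³/6).

E[X] ≈ 9.899; in regime p = Θ(1/n^{1}) E[X] stays bounded (at the triangle threshold p ~ 1/n).


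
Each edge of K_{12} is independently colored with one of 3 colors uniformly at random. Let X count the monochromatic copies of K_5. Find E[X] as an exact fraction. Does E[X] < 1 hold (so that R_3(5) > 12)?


E[X] = C(12, 5) · 3^{1 − 10} = 792 · 3^{−9} = 792/19683.
As a reduced fraction: E[X] = 88/2187 ≈ 0.040.
Is E[X] < 1? YES.
Since E[X] < 1, there exists a 3-coloring of K_{12} with no monochromatic K_5; hence R_3(5) > 12.

E[X] = 88/2187 ≈ 0.040; E[X] < 1, so R_3(5) > 12.


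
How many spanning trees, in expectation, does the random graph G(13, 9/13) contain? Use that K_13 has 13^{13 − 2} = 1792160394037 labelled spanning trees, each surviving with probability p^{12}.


K_13 has 13^{13 − 2} = 1792160394037 labelled spanning trees.
For each such spanning tree H, let X_H = 1 if all 12 edges of H are present in G. Then P[X_H = 1] = p^{12} = (9/13)^{12} = 282429536481/23298085122481.
By linearity of expectation: E[X] = Σ_H E[X_H] = 1792160394037 · p^{12} = 1792160394037 · 282429536481/23298085122481 = 282429536481/13.
Numerically: E[X] ≈ 2.17253e+10.

E[X] = 1792160394037 · (9/13)^{12} = 282429536481/13 ≈ 2.17253e+10.


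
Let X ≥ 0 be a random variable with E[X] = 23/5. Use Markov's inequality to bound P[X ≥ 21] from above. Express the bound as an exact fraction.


μ = E[X] = 23/5, a = 21.
Markov: P[X ≥ 21] ≤ μ/a = (23/5)/21 = 23/105.
Numerically: ≈ 0.2190.
(Since a = 21 > μ = 4.6000, the bound 23/105 is < 1 and informative.)

P[X ≥ 21] ≤ 23/105 ≈ 0.2190.


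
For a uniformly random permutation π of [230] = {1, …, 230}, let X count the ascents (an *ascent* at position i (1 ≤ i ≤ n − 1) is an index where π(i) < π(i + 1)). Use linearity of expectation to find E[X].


Write X = Σ X_I over i = 1, …, 229, with X_I the indicator of one ascent.
There are 229 indicators.
For each fixed i, the pair (π(i), π(i+1)) is a uniformly random ordered pair of distinct values from {1, …, 230}; by symmetry P[π(i) < π(i+1)] = 1/2.
By linearity: E[X] = 229 · (1/2) = (230 − 1) · (1/2) = 229/2 ≈ 114.5000.

E[X] = 229/2 = 114.5000.


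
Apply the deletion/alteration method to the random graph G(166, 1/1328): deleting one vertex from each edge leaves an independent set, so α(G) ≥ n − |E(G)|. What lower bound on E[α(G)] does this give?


E[|E(G)|] = C(166, 2)·p = 13695 · (1/1328) = 165/16.
E[α(G)] ≥ n − E[|E(G)|] = 166 − 165/16 = 2491/16.
Numerically: ≈ 155.687500.
(This is only a lower bound; the true E[α(G)] may be larger.)

E[α(G)] ≥ 2491/16 ≈ 155.687500.


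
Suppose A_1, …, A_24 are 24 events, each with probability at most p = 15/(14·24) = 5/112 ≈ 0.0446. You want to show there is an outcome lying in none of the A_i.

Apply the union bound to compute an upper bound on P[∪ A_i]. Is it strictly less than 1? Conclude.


Union bound: P[∪_{i=1}^{24} A_i] ≤ Σ_i P[A_i] ≤ 24·p = 24·(5/112) = 15/14.
Numerically: 15/14 ≈ 1.0714.
Is 15/14 < 1? NO.
Since the bound 15/14 is ≥ 1, the union bound is uninformative here; it does NOT by itself certify existence.

24·p = 15/14 ≈ 1.0714; existence NOT certified by the union bound.


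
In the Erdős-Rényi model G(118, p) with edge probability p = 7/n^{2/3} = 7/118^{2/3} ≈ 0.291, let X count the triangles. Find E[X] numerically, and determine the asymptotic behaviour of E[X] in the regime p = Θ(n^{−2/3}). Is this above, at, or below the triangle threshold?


Number of potential triangles: C(118, 3) = 266916.
Each occurs with probability p³ ≈ (0.291)³ ≈ 2.46337e-02.
By linearity: E[X] = C(118, 3)·p³ ≈ 266916 · 2.46337e-02 ≈ 6575.136.
Since α = 2/3 < 1, p = c/n^{2/3} ≫ 1/n is above the triangle threshold p ~ 1/n. Asymptotically E[X] ~ (c³/6)·n^{3(1−α)} = (7³/6)·n^{1} → ∞; triangles are abundant w.h.p.

E[X] ≈ 6575.136; in regime p = Θ(1/n^{2/3}) E[X] diverges (above the triangle threshold p ~ 1/n).


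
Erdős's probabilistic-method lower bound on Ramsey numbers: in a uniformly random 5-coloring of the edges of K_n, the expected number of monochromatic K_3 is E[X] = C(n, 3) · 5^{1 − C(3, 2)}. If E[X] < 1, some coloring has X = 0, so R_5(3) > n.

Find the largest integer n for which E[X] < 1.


We need C(n, 3) · 5^{1 − 3} < 1, i.e. C(n, 3) < 5^{3 − 1} = 25.
Check values of n near the boundary:
  n = 4: C(4, 3) = 4; 4 < 25? YES
  n = 5: C(5, 3) = 10; 10 < 25? YES
  n = 6: C(6, 3) = 20; 20 < 25? YES
  n = 7: C(7, 3) = 35; 35 < 25? NO
The largest n with C(n, 3) < 25 is n = 6 (where E[X] = 4/5 ≈ 0.800000). Hence R_5(3) > 6, i.e. R_5(3) ≥ 7.

Largest n = 6; hence R_5(3) > 6.


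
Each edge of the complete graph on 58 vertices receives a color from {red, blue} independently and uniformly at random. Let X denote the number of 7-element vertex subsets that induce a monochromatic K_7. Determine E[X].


Let X = Σ_S X_S over the C(58, 7) = 300674088 subsets S of size 7, where X_S = 1 if the K_7 on S is monochromatic.
For a fixed S, the K_7 on S has C(7, 2) = 21 edges. P[all 21 edges red] = (1/2)^21, and likewise for blue, so P[monochromatic] = 2·(1/2)^21 = 2^{1 − 21} = 1/1048576.
Summing: E[X] = C(58, 7) · 2^{1 − 21} = 300674088 · 1/1048576 = 37584261/131072.
Numerically: E[X] ≈ 286.7452.

E[X] = C(58,7)·2^(1−C(7,2)) = 37584261/131072 ≈ 286.7452.


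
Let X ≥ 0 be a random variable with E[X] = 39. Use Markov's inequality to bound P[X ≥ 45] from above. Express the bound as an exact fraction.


μ = E[X] = 39, a = 45.
Markov: P[X ≥ 45] ≤ μ/a = (39)/45 = 13/15.
Numerically: ≈ 0.8667.
(Since a = 45 > μ = 39.0000, the bound 13/15 is < 1 and informative.)

P[X ≥ 45] ≤ 13/15 ≈ 0.8667.


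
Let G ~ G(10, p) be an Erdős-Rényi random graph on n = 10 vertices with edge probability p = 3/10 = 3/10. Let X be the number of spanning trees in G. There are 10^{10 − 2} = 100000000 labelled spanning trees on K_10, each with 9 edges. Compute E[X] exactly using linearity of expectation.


K_10 has 10^{10 − 2} = 100000000 labelled spanning trees.
For each such spanning tree H, let X_H = 1 if all 9 edges of H are present in G. Then P[X_H = 1] = p^{9} = (3/10)^{9} = 19683/1000000000.
By linearity: E[X] = Σ_H E[X_H] = 100000000 · p^{9} = 100000000 · 19683/1000000000 = 19683/10.
Numerically: E[X] ≈ 1968.3.

E[X] = 100000000 · (3/10)^{9} = 19683/10 ≈ 1968.3.


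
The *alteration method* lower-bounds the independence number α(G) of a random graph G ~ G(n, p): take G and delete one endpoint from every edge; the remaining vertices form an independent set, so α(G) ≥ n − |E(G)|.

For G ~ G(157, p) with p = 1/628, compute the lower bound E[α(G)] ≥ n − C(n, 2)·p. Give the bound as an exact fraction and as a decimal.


E[|E(G)|] = C(157, 2)·p = 12246 · (1/628) = 39/2.
E[α(G)] ≥ n − E[|E(G)|] = 157 − 39/2 = 275/2.
Numerically: ≈ 137.500.
(This is only a lower bound; the true E[α(G)] may be larger.)

E[α(G)] ≥ 275/2 ≈ 137.500.


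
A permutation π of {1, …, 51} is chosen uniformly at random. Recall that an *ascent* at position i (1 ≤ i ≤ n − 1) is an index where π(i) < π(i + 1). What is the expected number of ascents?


Write X = Σ X_I over i = 1, …, 50, with X_I the indicator of one ascent.
There are 50 indicators.
For each fixed i, the pair (π(i), π(i+1)) is a uniformly random ordered pair of distinct values from {1, …, 51}; by symmetry P[π(i) < π(i+1)] = 1/2.
By linearity: E[X] = 50 · (1/2) = (51 − 1) · (1/2) = 25 ≈ 25.0000.

E[X] = 25 = 25.0000.


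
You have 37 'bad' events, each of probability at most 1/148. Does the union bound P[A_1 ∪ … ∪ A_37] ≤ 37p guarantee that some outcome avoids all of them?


Union bound: P[∪_{i=1}^{37} A_i] ≤ Σ_i P[A_i] ≤ 37·p = 37·(1/148) = 1/4.
Numerically: 1/4 ≈ 0.2500.
Is 1/4 < 1? YES.
Since P[∪ A_i] ≤ 1/4 < 1, the complement has P[∩ A_i^c] ≥ 1 − 1/4 = 3/4 > 0, so some outcome avoids every A_i.

37·p = 1/4 ≈ 0.2500; existence CERTIFIED by the union bound.


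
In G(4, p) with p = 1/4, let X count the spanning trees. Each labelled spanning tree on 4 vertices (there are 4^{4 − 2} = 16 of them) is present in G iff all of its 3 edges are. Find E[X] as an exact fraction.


K_4 has 4^{4 − 2} = 16 labelled spanning trees.
For each such spanning tree H, let X_H = 1 if all 3 edges of H are present in G. Then P[X_H = 1] = p^{3} = (1/4)^{3} = 1/64.
Summing the indicators: E[X] = Σ_H E[X_H] = 16 · p^{3} = 16 · 1/64 = 1/4.
Numerically: E[X] ≈ 0.25.

E[X] = 16 · (1/4)^{3} = 1/4 ≈ 0.25.


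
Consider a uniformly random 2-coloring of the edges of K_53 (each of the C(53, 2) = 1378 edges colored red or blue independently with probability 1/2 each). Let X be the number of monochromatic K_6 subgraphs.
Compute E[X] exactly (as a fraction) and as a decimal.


Let X = Σ_S X_S over the C(53, 6) = 22957480 subsets S of size 6, where X_S = 1 if the K_6 on S is monochromatic.
For a fixed S, the K_6 on S has C(6, 2) = 15 edges. P[all 15 edges red] = (1/2)^15, and likewise for blue, so P[monochromatic] = 2·(1/2)^15 = 2^{1 − 15} = 1/16384.
Summing: E[X] = C(53, 6) · 2^{1 − 15} = 22957480 · 1/16384 = 2869685/2048.
Numerically: E[X] ≈ 1401.213379.

E[X] = C(53,6)·2^(1−C(6,2)) = 2869685/2048 ≈ 1401.213379.


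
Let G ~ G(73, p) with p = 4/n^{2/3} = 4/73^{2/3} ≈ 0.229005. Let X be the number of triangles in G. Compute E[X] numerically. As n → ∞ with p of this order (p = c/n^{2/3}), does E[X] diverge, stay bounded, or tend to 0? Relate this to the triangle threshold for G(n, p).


Number of potential triangles: C(73, 3) = 62196.
Each occurs with probability p³ ≈ (0.229005)³ ≈ 1.20097579e-02.
By linearity: E[X] = C(73, 3)·p³ ≈ 62196 · 1.20097579e-02 ≈ 746.958904.
Since α = 2/3 < 1, p = c/n^{2/3} ≫ 1/n is above the triangle threshold p ~ 1/n. Asymptotically E[X] ~ (c³/6)·n^{3(1−α)} = (4³/6)·n^{1} → ∞; triangles are abundant w.h.p.

E[X] ≈ 746.958904; in regime p = Θ(1/n^{2/3}) E[X] diverges (above the triangle threshold p ~ 1/n).


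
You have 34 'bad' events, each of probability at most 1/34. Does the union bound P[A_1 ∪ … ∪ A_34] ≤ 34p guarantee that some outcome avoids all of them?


Union bound: P[∪_{i=1}^{34} A_i] ≤ Σ_i P[A_i] ≤ 34·p = 34·(1/34) = 1.
Numerically: 1 ≈ 1.000000.
Is 1 < 1? NO.
Since the bound 1 is ≥ 1, the union bound is uninformative here; it does NOT by itself certify existence.

34·p = 1 ≈ 1.000000; existence NOT certified by the union bound.


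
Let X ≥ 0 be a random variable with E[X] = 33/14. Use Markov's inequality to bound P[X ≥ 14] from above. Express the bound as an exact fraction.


μ = E[X] = 33/14, a = 14.
Markov: P[X ≥ 14] ≤ μ/a = (33/14)/14 = 33/196.
Numerically: ≈ 0.16837.
(Since a = 14 > μ = 2.35714, the bound 33/196 is < 1 and informative.)

P[X ≥ 14] ≤ 33/196 ≈ 0.16837.


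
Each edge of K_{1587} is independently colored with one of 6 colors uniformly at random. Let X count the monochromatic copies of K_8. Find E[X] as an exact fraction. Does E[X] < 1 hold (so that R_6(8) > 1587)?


E[X] = C(1587, 8) · 6^{1 − 28} = 980438554550826798570 · 6^{−27} = 980438554550826798570/1023490369077469249536.
As a reduced fraction: E[X] = 54468808586157044365/56860576059859402752 ≈ 0.95794.
Is E[X] < 1? YES.
Since E[X] < 1, there exists a 6-coloring of K_{1587} with no monochromatic K_8; hence R_6(8) > 1587.

E[X] = 54468808586157044365/56860576059859402752 ≈ 0.95794; E[X] < 1, so R_6(8) > 1587.


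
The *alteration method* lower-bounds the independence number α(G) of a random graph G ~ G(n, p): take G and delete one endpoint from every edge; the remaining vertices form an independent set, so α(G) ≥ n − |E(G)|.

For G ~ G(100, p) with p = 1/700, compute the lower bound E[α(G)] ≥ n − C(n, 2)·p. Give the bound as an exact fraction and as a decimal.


E[|E(G)|] = C(100, 2)·p = 4950 · (1/700) = 99/14.
E[α(G)] ≥ n − E[|E(G)|] = 100 − 99/14 = 1301/14.
Numerically: ≈ 92.92857.
(This is only a lower bound; the true E[α(G)] may be larger.)

E[α(G)] ≥ 1301/14 ≈ 92.92857.


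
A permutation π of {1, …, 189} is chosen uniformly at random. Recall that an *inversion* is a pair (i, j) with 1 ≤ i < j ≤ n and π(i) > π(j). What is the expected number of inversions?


Write X = Σ X_I over the C(189, 2) = 17766 pairs i < j, with X_I the indicator of one inversion.
There are 17766 indicators.
For each fixed pair i < j, the values π(i) and π(j) are two distinct elements of {1, …, 189} in uniformly random order; by symmetry P[π(i) > π(j)] = 1/2.
By linearity: E[X] = 17766 · (1/2) = C(189, 2) · (1/2) = 17766/2 = 8883 ≈ 8883.000.

E[X] = 8883 = 8883.000.


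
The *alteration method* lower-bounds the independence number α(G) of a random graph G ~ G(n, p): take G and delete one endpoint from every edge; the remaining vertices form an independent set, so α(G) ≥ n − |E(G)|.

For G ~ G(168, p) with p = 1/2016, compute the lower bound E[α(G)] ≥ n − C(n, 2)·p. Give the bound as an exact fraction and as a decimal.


E[|E(G)|] = C(168, 2)·p = 14028 · (1/2016) = 167/24.
E[α(G)] ≥ n − E[|E(G)|] = 168 − 167/24 = 3865/24.
Numerically: ≈ 161.041667.
(This is only a lower bound; the true E[α(G)] may be larger.)

E[α(G)] ≥ 3865/24 ≈ 161.041667.


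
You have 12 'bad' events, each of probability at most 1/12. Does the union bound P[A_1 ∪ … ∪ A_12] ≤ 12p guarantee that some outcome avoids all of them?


Union bound: P[∪_{i=1}^{12} A_i] ≤ Σ_i P[A_i] ≤ 12·p = 12·(1/12) = 1.
Numerically: 1 ≈ 1.0000000.
Is 1 < 1? NO.
Since the bound 1 is ≥ 1, the union bound is uninformative here; it does NOT by itself certify existence.

12·p = 1 ≈ 1.0000000; existence NOT certified by the union bound.


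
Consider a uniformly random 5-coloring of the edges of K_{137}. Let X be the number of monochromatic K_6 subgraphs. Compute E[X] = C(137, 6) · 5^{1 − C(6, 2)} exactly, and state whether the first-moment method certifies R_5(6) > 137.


E[X] = C(137, 6) · 5^{1 − 15} = 8218472724 · 5^{−14} = 8218472724/6103515625.
As a reduced fraction: E[X] = 8218472724/6103515625 ≈ 1.346515.
Is E[X] < 1? NO.
Since E[X] ≥ 1, the first-moment bound is inconclusive at n = 137; it does NOT by itself certify R_5(6) > 137.

E[X] = 8218472724/6103515625 ≈ 1.346515; E[X] ≥ 1; first-moment method inconclusive here.


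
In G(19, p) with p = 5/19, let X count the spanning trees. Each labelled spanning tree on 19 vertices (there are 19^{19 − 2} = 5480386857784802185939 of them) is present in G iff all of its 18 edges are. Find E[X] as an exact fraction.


K_19 has 19^{19 − 2} = 5480386857784802185939 labelled spanning trees.
For each such spanning tree H, let X_H = 1 if all 18 edges of H are present in G. Then P[X_H = 1] = p^{18} = (5/19)^{18} = 3814697265625/104127350297911241532841.
By linearity of expectation: E[X] = Σ_H E[X_H] = 5480386857784802185939 · p^{18} = 5480386857784802185939 · 3814697265625/104127350297911241532841 = 3814697265625/19.
Numerically: E[X] ≈ 2.00774e+11.

E[X] = 5480386857784802185939 · (5/19)^{18} = 3814697265625/19 ≈ 2.00774e+11.


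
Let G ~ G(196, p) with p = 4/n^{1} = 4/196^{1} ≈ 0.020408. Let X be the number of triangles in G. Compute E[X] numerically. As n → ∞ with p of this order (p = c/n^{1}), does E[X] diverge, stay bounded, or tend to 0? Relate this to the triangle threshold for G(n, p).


Number of potential triangles: C(196, 3) = 1235780.
Each occurs with probability p³ ≈ (0.020408)³ ≈ 8.4998598e-06.
By linearity: E[X] = C(196, 3)·p³ ≈ 1235780 · 8.4998598e-06 ≈ 10.50396.
Here α = 1, so p = 4/n is exactly at the triangle threshold p ~ 1/n. Asymptotically E[X] → c³/6 = 4³/6 = 32/3 ≈ 10.66667, a bounded constant. In this regime the triangle count is asymptotically Poisson(c³/6).

E[X] ≈ 10.50396; in regime p = Θ(1/n^{1}) E[X] stays bounded (at the triangle threshold p ~ 1/n).


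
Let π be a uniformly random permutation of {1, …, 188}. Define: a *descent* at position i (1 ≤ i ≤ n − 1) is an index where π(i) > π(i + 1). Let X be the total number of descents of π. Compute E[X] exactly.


Write X = Σ X_I over i = 1, …, 187, with X_I the indicator of one descent.
There are 187 indicators.
For each fixed i, the pair (π(i), π(i+1)) is a uniformly random ordered pair of distinct values from {1, …, 188}; by symmetry P[π(i) > π(i+1)] = 1/2.
By linearity: E[X] = 187 · (1/2) = (188 − 1) · (1/2) = 187/2 ≈ 93.50000.

E[X] = 187/2 = 93.50000.


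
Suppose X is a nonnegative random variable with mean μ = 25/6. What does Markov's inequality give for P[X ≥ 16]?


μ = E[X] = 25/6, a = 16.
Markov: P[X ≥ 16] ≤ μ/a = (25/6)/16 = 25/96.
Numerically: ≈ 0.2604.
(Since a = 16 > μ = 4.1667, the bound 25/96 is < 1 and informative.)

P[X ≥ 16] ≤ 25/96 ≈ 0.2604.


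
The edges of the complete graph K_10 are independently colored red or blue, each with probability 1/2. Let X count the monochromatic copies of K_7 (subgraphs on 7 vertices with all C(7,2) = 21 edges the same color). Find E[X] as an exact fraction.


Let X = Σ_S X_S over the C(10, 7) = 120 subsets S of size 7, where X_S = 1 if the K_7 on S is monochromatic.
For a fixed S, the K_7 on S has C(7, 2) = 21 edges. P[all 21 edges red] = (1/2)^21, and likewise for blue, so P[monochromatic] = 2·(1/2)^21 = 2^{1 − 21} = 1/1048576.
Summing: E[X] = C(10, 7) · 2^{1 − 21} = 120 · 1/1048576 = 15/131072.
Numerically: E[X] ≈ 0.00011.

E[X] = C(10,7)·2^(1−C(7,2)) = 15/131072 ≈ 0.00011.


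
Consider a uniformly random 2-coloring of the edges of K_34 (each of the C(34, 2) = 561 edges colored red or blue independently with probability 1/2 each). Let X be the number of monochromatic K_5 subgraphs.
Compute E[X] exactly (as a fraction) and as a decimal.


Let X = Σ_S X_S over the C(34, 5) = 278256 subsets S of size 5, where X_S = 1 if the K_5 on S is monochromatic.
For a fixed S, the K_5 on S has C(5, 2) = 10 edges. P[all 10 edges red] = (1/2)^10, and likewise for blue, so P[monochromatic] = 2·(1/2)^10 = 2^{1 − 10} = 1/512.
Summing: E[X] = C(34, 5) · 2^{1 − 10} = 278256 · 1/512 = 17391/32.
Numerically: E[X] ≈ 543.468750.

E[X] = C(34,5)·2^(1−C(5,2)) = 17391/32 ≈ 543.468750.


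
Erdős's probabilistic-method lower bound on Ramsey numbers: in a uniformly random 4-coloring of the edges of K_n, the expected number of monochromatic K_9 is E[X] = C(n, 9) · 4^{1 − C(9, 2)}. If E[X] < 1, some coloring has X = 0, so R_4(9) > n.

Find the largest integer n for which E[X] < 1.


We need C(n, 9) · 4^{1 − 36} < 1, i.e. C(n, 9) < 4^{36 − 1} = 1180591620717411303424.
Check values of n near the boundary:
  n = 912: C(912, 9) = 1156095740032081475120; 1156095740032081475120 < 1180591620717411303424? YES
  n = 913: C(913, 9) = 1167605542753639808390; 1167605542753639808390 < 1180591620717411303424? YES
  n = 914: C(914, 9) = 1179217089587653905932; 1179217089587653905932 < 1180591620717411303424? YES
  n = 915: C(915, 9) = 1190931166636537885130; 1190931166636537885130 < 1180591620717411303424? NO
  n = 916: C(916, 9) = 1202748565202942340440; 1202748565202942340440 < 1180591620717411303424? NO
The largest n with C(n, 9) < 1180591620717411303424 is n = 914 (where E[X] = 294804272396913476483/295147905179352825856 ≈ 0.998836). Hence R_4(9) > 914, i.e. R_4(9) ≥ 915.

Largest n = 914; hence R_4(9) > 914.


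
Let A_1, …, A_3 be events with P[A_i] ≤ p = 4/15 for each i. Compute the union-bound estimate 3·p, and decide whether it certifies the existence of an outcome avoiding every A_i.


Union bound: P[∪_{i=1}^{3} A_i] ≤ Σ_i P[A_i] ≤ 3·p = 3·(4/15) = 4/5.
Numerically: 4/5 ≈ 0.800000.
Is 4/5 < 1? YES.
Since P[∪ A_i] ≤ 4/5 < 1, the complement has P[∩ A_i^c] ≥ 1 − 4/5 = 1/5 > 0, so some outcome avoids every A_i.

3·p = 4/5 ≈ 0.800000; existence CERTIFIED by the union bound.


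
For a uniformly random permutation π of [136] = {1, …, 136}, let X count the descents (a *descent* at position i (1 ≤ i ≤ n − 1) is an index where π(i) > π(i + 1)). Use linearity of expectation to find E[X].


Write X = Σ X_I over i = 1, …, 135, with X_I the indicator of one descent.
There are 135 indicators.
For each fixed i, the pair (π(i), π(i+1)) is a uniformly random ordered pair of distinct values from {1, …, 136}; by symmetry P[π(i) > π(i+1)] = 1/2.
By linearity: E[X] = 135 · (1/2) = (136 − 1) · (1/2) = 135/2 ≈ 67.50000.

E[X] = 135/2 = 67.50000.


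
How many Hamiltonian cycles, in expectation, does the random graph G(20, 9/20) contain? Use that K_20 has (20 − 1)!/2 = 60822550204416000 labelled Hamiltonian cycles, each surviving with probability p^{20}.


K_20 has (20 − 1)!/2 = 60822550204416000 labelled Hamiltonian cycles.
For each such Hamiltonian cycle H, let X_H = 1 if all 20 edges of H are present in G. Then P[X_H = 1] = p^{20} = (9/20)^{20} = 12157665459056928801/104857600000000000000000000.
Summing the indicators: E[X] = Σ_H E[X_H] = 60822550204416000 · p^{20} = 60822550204416000 · 12157665459056928801/104857600000000000000000000 = 180532279724605553545860280221/25600000000000000000.
Numerically: E[X] ≈ 7.05204e+09.

E[X] = 60822550204416000 · (9/20)^{20} = 180532279724605553545860280221/25600000000000000000 ≈ 7.05204e+09.


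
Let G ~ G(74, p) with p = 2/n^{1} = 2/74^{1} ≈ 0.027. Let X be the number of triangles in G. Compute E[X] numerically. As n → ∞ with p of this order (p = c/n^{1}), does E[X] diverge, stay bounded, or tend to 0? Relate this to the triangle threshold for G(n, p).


Number of potential triangles: C(74, 3) = 64824.
Each occurs with probability p³ ≈ (0.027)³ ≈ 1.97422e-05.
By linearity: E[X] = C(74, 3)·p³ ≈ 64824 · 1.97422e-05 ≈ 1.280.
Here α = 1, so p = 2/n is exactly at the triangle threshold p ~ 1/n. Asymptotically E[X] → c³/6 = 2³/6 = 4/3 ≈ 1.333, a bounded constant. In this regime the triangle count is asymptotically Poisson(c³/6).

E[X] ≈ 1.280; in regime p = Θ(1/n^{1}) E[X] stays bounded (at the triangle threshold p ~ 1/n).


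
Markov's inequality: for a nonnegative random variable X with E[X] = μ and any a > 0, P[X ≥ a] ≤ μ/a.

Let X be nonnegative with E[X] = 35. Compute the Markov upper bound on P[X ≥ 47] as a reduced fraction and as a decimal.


μ = E[X] = 35, a = 47.
Markov: P[X ≥ 47] ≤ μ/a = (35)/47 = 35/47.
Numerically: ≈ 0.745.
(Since a = 47 > μ = 35.000, the bound 35/47 is < 1 and informative.)

P[X ≥ 47] ≤ 35/47 ≈ 0.745.


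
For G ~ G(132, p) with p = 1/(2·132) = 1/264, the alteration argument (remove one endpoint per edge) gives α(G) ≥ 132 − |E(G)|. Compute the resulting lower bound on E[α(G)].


E[|E(G)|] = C(132, 2)·p = 8646 · (1/264) = 131/4.
E[α(G)] ≥ n − E[|E(G)|] = 132 − 131/4 = 397/4.
Numerically: ≈ 99.25000.
(This is only a lower bound; the true E[α(G)] may be larger.)

E[α(G)] ≥ 397/4 ≈ 99.25000.


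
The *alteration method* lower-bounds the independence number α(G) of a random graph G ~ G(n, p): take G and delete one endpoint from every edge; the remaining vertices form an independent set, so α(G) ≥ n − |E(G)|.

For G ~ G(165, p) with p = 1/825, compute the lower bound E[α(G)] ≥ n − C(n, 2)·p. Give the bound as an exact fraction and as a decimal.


E[|E(G)|] = C(165, 2)·p = 13530 · (1/825) = 82/5.
E[α(G)] ≥ n − E[|E(G)|] = 165 − 82/5 = 743/5.
Numerically: ≈ 148.600000.
(This is only a lower bound; the true E[α(G)] may be larger.)

E[α(G)] ≥ 743/5 ≈ 148.600000.


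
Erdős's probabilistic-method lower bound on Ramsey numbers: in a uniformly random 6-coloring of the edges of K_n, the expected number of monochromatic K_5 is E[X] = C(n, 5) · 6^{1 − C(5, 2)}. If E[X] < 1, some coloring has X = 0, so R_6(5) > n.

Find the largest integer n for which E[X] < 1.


We need C(n, 5) · 6^{1 − 10} < 1, i.e. C(n, 5) < 6^{10 − 1} = 10077696.
Check values of n near the boundary:
  n = 61: C(61, 5) = 5949147; 5949147 < 10077696? YES
  n = 62: C(62, 5) = 6471002; 6471002 < 10077696? YES
  n = 63: C(63, 5) = 7028847; 7028847 < 10077696? YES
  n = 64: C(64, 5) = 7624512; 7624512 < 10077696? YES
  n = 65: C(65, 5) = 8259888; 8259888 < 10077696? YES
  n = 66: C(66, 5) = 8936928; 8936928 < 10077696? YES
  n = 67: C(67, 5) = 9657648; 9657648 < 10077696? YES
  n = 68: C(68, 5) = 10424128; 10424128 < 10077696? NO
The largest n with C(n, 5) < 10077696 is n = 67 (where E[X] = 67067/69984 ≈ 0.958319). Hence R_6(5) > 67, i.e. R_6(5) ≥ 68.

Largest n = 67; hence R_6(5) > 67.


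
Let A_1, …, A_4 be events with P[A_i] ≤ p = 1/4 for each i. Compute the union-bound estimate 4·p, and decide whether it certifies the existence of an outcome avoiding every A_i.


Union bound: P[∪_{i=1}^{4} A_i] ≤ Σ_i P[A_i] ≤ 4·p = 4·(1/4) = 1.
Numerically: 1 ≈ 1.000000.
Is 1 < 1? NO.
Since the bound 1 is ≥ 1, the union bound is uninformative here; it does NOT by itself certify existence.

4·p = 1 ≈ 1.000000; existence NOT certified by the union bound.


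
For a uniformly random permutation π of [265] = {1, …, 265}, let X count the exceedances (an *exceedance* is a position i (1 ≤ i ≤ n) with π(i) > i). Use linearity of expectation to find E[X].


Write X = Σ_{i=1}^{265} X_i, where X_i = 1_{π(i) > i}.
For each fixed i, π(i) is uniform over {1, …, 265} (marginal of a uniform permutation), so P[π(i) > i] = (n − i)/n. Summing: Σ_{i=1}^{265} (n − i)/n = (0 + 1 + … + 264)/265 = 265(265 − 1)/(2·265) = (265 − 1)/2.
Hence E[X] = Σ_{i=1}^{265} (265 − i)/265 = 132 ≈ 132.000000.

E[X] = 132 = 132.000000.


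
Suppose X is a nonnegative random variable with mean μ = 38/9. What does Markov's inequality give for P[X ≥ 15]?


μ = E[X] = 38/9, a = 15.
Markov: P[X ≥ 15] ≤ μ/a = (38/9)/15 = 38/135.
Numerically: ≈ 0.281481.
(Since a = 15 > μ = 4.222222, the bound 38/135 is < 1 and informative.)

P[X ≥ 15] ≤ 38/135 ≈ 0.281481.


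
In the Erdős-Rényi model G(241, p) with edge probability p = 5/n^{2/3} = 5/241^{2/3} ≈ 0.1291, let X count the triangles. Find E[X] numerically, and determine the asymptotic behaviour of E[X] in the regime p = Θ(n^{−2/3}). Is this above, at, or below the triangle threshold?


Number of potential triangles: C(241, 3) = 2303960.
Each occurs with probability p³ ≈ (0.1291)³ ≈ 2.152167e-03.
By linearity: E[X] = C(241, 3)·p³ ≈ 2303960 · 2.152167e-03 ≈ 4958.5062.
Since α = 2/3 < 1, p = c/n^{2/3} ≫ 1/n is above the triangle threshold p ~ 1/n. Asymptotically E[X] ~ (c³/6)·n^{3(1−α)} = (5³/6)·n^{1} → ∞; triangles are abundant w.h.p.

E[X] ≈ 4958.5062; in regime p = Θ(1/n^{2/3}) E[X] diverges (above the triangle threshold p ~ 1/n).


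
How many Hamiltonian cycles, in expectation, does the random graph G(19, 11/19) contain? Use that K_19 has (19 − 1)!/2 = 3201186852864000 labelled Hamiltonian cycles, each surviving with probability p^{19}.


K_19 has (19 − 1)!/2 = 3201186852864000 labelled Hamiltonian cycles.
For each such Hamiltonian cycle H, let X_H = 1 if all 19 edges of H are present in G. Then P[X_H = 1] = p^{19} = (11/19)^{19} = 61159090448414546291/1978419655660313589123979.
By linearity: E[X] = Σ_H E[X_H] = 3201186852864000 · p^{19} = 3201186852864000 · 61159090448414546291/1978419655660313589123979 = 195781676276584883979724733927424000/1978419655660313589123979.
Numerically: E[X] ≈ 9.9e+10.

E[X] = 3201186852864000 · (11/19)^{19} = 195781676276584883979724733927424000/1978419655660313589123979 ≈ 9.9e+10.


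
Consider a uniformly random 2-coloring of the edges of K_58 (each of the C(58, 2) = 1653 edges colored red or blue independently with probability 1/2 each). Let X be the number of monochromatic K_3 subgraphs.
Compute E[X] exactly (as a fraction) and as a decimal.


Let X = Σ_S X_S over the C(58, 3) = 30856 subsets S of size 3, where X_S = 1 if the K_3 on S is monochromatic.
For a fixed S, the K_3 on S has C(3, 2) = 3 edges. P[all 3 edges red] = (1/2)^3, and likewise for blue, so P[monochromatic] = 2·(1/2)^3 = 2^{1 − 3} = 1/4.
Summing: E[X] = C(58, 3) · 2^{1 − 3} = 30856 · 1/4 = 7714.
Numerically: E[X] ≈ 7714.00000.

E[X] = C(58,3)·2^(1−C(3,2)) = 7714 ≈ 7714.00000.


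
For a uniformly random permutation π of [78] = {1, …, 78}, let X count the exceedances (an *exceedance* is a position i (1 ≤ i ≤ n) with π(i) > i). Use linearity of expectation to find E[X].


Write X = Σ_{i=1}^{78} X_i, where X_i = 1_{π(i) > i}.
For each fixed i, π(i) is uniform over {1, …, 78} (marginal of a uniform permutation), so P[π(i) > i] = (n − i)/n. Summing: Σ_{i=1}^{78} (n − i)/n = (0 + 1 + … + 77)/78 = 78(78 − 1)/(2·78) = (78 − 1)/2.
Hence E[X] = Σ_{i=1}^{78} (78 − i)/78 = 77/2 ≈ 38.500.

E[X] = 77/2 = 38.500.


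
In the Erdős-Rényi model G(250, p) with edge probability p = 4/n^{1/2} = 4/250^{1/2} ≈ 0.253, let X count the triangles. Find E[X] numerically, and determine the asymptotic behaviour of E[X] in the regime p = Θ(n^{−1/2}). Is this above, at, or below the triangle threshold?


Number of potential triangles: C(250, 3) = 2573000.
Each occurs with probability p³ ≈ (0.253)³ ≈ 1.619086e-02.
By linearity: E[X] = C(250, 3)·p³ ≈ 2573000 · 1.619086e-02 ≈ 41659.0869.
Since α = 1/2 < 1, p = c/n^{1/2} ≫ 1/n is above the triangle threshold p ~ 1/n. Asymptotically E[X] ~ (c³/6)·n^{3(1−α)} = (4³/6)·n^{1.5} → ∞; triangles are abundant w.h.p.

E[X] ≈ 41659.0869; in regime p = Θ(1/n^{1/2}) E[X] diverges (above the triangle threshold p ~ 1/n).


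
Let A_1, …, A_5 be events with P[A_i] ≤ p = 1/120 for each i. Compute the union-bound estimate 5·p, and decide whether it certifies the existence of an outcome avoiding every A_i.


Union bound: P[∪_{i=1}^{5} A_i] ≤ Σ_i P[A_i] ≤ 5·p = 5·(1/120) = 1/24.
Numerically: 1/24 ≈ 0.041667.
Is 1/24 < 1? YES.
Since P[∪ A_i] ≤ 1/24 < 1, the complement has P[∩ A_i^c] ≥ 1 − 1/24 = 23/24 > 0, so some outcome avoids every A_i.

5·p = 1/24 ≈ 0.041667; existence CERTIFIED by the union bound.


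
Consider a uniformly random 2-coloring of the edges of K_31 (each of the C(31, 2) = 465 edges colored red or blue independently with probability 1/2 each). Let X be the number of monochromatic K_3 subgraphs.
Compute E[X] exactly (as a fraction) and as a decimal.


Let X = Σ_S X_S over the C(31, 3) = 4495 subsets S of size 3, where X_S = 1 if the K_3 on S is monochromatic.
For a fixed S, the K_3 on S has C(3, 2) = 3 edges. P[all 3 edges red] = (1/2)^3, and likewise for blue, so P[monochromatic] = 2·(1/2)^3 = 2^{1 − 3} = 1/4.
By linearity of expectation: E[X] = C(31, 3) · 2^{1 − 3} = 4495 · 1/4 = 4495/4.
Numerically: E[X] ≈ 1123.7500.

E[X] = C(31,3)·2^(1−C(3,2)) = 4495/4 ≈ 1123.7500.


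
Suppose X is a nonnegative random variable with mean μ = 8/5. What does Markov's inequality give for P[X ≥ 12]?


μ = E[X] = 8/5, a = 12.
Markov: P[X ≥ 12] ≤ μ/a = (8/5)/12 = 2/15.
Numerically: ≈ 0.1333.
(Since a = 12 > μ = 1.6000, the bound 2/15 is < 1 and informative.)

P[X ≥ 12] ≤ 2/15 ≈ 0.1333.


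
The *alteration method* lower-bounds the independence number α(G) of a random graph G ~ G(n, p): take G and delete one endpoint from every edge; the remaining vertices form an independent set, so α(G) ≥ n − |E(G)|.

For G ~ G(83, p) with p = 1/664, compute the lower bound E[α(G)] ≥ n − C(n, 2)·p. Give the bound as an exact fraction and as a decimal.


E[|E(G)|] = C(83, 2)·p = 3403 · (1/664) = 41/8.
E[α(G)] ≥ n − E[|E(G)|] = 83 − 41/8 = 623/8.
Numerically: ≈ 77.8750.
(This is only a lower bound; the true E[α(G)] may be larger.)

E[α(G)] ≥ 623/8 ≈ 77.8750.


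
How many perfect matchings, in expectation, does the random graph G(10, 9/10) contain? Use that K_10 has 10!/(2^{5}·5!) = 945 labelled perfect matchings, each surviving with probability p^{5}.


K_10 has 10!/(2^{5}·5!) = 945 labelled perfect matchings.
For each such perfect matching H, let X_H = 1 if all 5 edges of H are present in G. Then P[X_H = 1] = p^{5} = (9/10)^{5} = 59049/100000.
Summing the indicators: E[X] = Σ_H E[X_H] = 945 · p^{5} = 945 · 59049/100000 = 11160261/20000.
Numerically: E[X] ≈ 558.013.

E[X] = 945 · (9/10)^{5} = 11160261/20000 ≈ 558.013.


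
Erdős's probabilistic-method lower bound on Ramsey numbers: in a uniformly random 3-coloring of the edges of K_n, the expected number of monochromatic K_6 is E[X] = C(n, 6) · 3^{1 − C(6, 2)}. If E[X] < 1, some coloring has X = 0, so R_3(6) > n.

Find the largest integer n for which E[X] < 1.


We need C(n, 6) · 3^{1 − 15} < 1, i.e. C(n, 6) < 3^{15 − 1} = 4782969.
Check values of n near the boundary:
  n = 36: C(36, 6) = 1947792; 1947792 < 4782969? YES
  n = 37: C(37, 6) = 2324784; 2324784 < 4782969? YES
  n = 38: C(38, 6) = 2760681; 2760681 < 4782969? YES
  n = 39: C(39, 6) = 3262623; 3262623 < 4782969? YES
  n = 40: C(40, 6) = 3838380; 3838380 < 4782969? YES
  n = 41: C(41, 6) = 4496388; 4496388 < 4782969? YES
  n = 42: C(42, 6) = 5245786; 5245786 < 4782969? NO
  n = 43: C(43, 6) = 6096454; 6096454 < 4782969? NO
The largest n with C(n, 6) < 4782969 is n = 41 (where E[X] = 1498796/1594323 ≈ 0.9400830). Hence R_3(6) > 41, i.e. R_3(6) ≥ 42.

Largest n = 41; hence R_3(6) > 41.


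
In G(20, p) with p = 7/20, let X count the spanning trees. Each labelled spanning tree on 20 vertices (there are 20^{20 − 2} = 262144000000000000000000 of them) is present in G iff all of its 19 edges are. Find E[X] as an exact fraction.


K_20 has 20^{20 − 2} = 262144000000000000000000 labelled spanning trees.
For each such spanning tree H, let X_H = 1 if all 19 edges of H are present in G. Then P[X_H = 1] = p^{19} = (7/20)^{19} = 11398895185373143/5242880000000000000000000.
Summing the indicators: E[X] = Σ_H E[X_H] = 262144000000000000000000 · p^{19} = 262144000000000000000000 · 11398895185373143/5242880000000000000000000 = 11398895185373143/20.
Numerically: E[X] ≈ 5.699e+14.

E[X] = 262144000000000000000000 · (7/20)^{19} = 11398895185373143/20 ≈ 5.699e+14.


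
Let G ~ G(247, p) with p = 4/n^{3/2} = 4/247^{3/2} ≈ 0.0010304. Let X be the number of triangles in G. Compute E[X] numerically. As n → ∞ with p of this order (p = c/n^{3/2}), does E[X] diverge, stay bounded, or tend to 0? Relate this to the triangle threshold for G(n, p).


Number of potential triangles: C(247, 3) = 2481115.
Each occurs with probability p³ ≈ (0.0010304)³ ≈ 1.0940664e-09.
By linearity: E[X] = C(247, 3)·p³ ≈ 2481115 · 1.0940664e-09 ≈ 0.00271.
Since α = 3/2 > 1, p = c/n^{3/2} = o(1/n) is below the triangle threshold p ~ 1/n. Asymptotically E[X] ~ (c³/6)·n^{3(1−α)} = (4³/6)·n^{-1.5} → 0, so by Markov's inequality G has no triangles w.h.p.

E[X] ≈ 0.00271; in regime p = Θ(1/n^{3/2}) E[X] tends to 0 (below the triangle threshold p ~ 1/n).


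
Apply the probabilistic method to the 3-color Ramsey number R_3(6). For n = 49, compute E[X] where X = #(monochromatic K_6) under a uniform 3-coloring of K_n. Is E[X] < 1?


E[X] = C(49, 6) · 3^{1 − 15} = 13983816 · 3^{−14} = 13983816/4782969.
As a reduced fraction: E[X] = 4661272/1594323 ≈ 2.924.
Is E[X] < 1? NO.
Since E[X] ≥ 1, the first-moment bound is inconclusive at n = 49; it does NOT by itself certify R_3(6) > 49.

E[X] = 4661272/1594323 ≈ 2.924; E[X] ≥ 1; first-moment method inconclusive here.


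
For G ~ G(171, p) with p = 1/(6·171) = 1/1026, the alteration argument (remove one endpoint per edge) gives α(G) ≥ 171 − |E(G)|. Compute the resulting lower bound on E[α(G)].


E[|E(G)|] = C(171, 2)·p = 14535 · (1/1026) = 85/6.
E[α(G)] ≥ n − E[|E(G)|] = 171 − 85/6 = 941/6.
Numerically: ≈ 156.833333.
(This is only a lower bound; the true E[α(G)] may be larger.)

E[α(G)] ≥ 941/6 ≈ 156.833333.


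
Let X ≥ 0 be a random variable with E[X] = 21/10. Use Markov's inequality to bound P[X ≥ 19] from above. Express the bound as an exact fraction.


μ = E[X] = 21/10, a = 19.
Markov: P[X ≥ 19] ≤ μ/a = (21/10)/19 = 21/190.
Numerically: ≈ 0.111.
(Since a = 19 > μ = 2.100, the bound 21/190 is < 1 and informative.)

P[X ≥ 19] ≤ 21/190 ≈ 0.111.


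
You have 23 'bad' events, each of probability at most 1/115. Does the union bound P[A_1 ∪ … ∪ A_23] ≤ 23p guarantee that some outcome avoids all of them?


Union bound: P[∪_{i=1}^{23} A_i] ≤ Σ_i P[A_i] ≤ 23·p = 23·(1/115) = 1/5.
Numerically: 1/5 ≈ 0.200000.
Is 1/5 < 1? YES.
Since P[∪ A_i] ≤ 1/5 < 1, the complement has P[∩ A_i^c] ≥ 1 − 1/5 = 4/5 > 0, so some outcome avoids every A_i.

23·p = 1/5 ≈ 0.200000; existence CERTIFIED by the union bound.


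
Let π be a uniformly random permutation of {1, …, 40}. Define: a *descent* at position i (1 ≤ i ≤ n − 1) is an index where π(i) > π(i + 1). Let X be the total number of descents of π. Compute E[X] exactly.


Write X = Σ X_I over i = 1, …, 39, with X_I the indicator of one descent.
There are 39 indicators.
For each fixed i, the pair (π(i), π(i+1)) is a uniformly random ordered pair of distinct values from {1, …, 40}; by symmetry P[π(i) > π(i+1)] = 1/2.
By linearity: E[X] = 39 · (1/2) = (40 − 1) · (1/2) = 39/2 ≈ 19.500000.

E[X] = 39/2 = 19.500000.


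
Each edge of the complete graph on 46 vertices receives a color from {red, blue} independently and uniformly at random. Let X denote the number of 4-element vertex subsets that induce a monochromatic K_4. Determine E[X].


Let X = Σ_S X_S over the C(46, 4) = 163185 subsets S of size 4, where X_S = 1 if the K_4 on S is monochromatic.
For a fixed S, the K_4 on S has C(4, 2) = 6 edges. P[all 6 edges red] = (1/2)^6, and likewise for blue, so P[monochromatic] = 2·(1/2)^6 = 2^{1 − 6} = 1/32.
By linearity: E[X] = C(46, 4) · 2^{1 − 6} = 163185 · 1/32 = 163185/32.
Numerically: E[X] ≈ 5099.531.

E[X] = C(46,4)·2^(1−C(4,2)) = 163185/32 ≈ 5099.531.


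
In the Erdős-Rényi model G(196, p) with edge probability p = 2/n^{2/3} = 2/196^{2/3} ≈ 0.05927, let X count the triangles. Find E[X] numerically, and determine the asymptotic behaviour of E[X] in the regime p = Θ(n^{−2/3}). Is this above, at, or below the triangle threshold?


Number of potential triangles: C(196, 3) = 1235780.
Each occurs with probability p³ ≈ (0.05927)³ ≈ 2.082466e-04.
By linearity: E[X] = C(196, 3)·p³ ≈ 1235780 · 2.082466e-04 ≈ 257.3469.
Since α = 2/3 < 1, p = c/n^{2/3} ≫ 1/n is above the triangle threshold p ~ 1/n. Asymptotically E[X] ~ (c³/6)·n^{3(1−α)} = (2³/6)·n^{1} → ∞; triangles are abundant w.h.p.

E[X] ≈ 257.3469; in regime p = Θ(1/n^{2/3}) E[X] diverges (above the triangle threshold p ~ 1/n).
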